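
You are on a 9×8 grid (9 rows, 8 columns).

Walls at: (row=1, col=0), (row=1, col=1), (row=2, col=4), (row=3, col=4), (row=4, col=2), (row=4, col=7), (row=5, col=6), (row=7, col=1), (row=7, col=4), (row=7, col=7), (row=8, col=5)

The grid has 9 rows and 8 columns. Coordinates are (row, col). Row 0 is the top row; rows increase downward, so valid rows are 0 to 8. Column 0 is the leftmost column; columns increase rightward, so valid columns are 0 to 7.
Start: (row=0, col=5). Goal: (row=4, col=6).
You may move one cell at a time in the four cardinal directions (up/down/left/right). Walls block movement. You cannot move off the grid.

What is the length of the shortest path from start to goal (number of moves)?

Answer: Shortest path length: 5

Derivation:
BFS from (row=0, col=5) until reaching (row=4, col=6):
  Distance 0: (row=0, col=5)
  Distance 1: (row=0, col=4), (row=0, col=6), (row=1, col=5)
  Distance 2: (row=0, col=3), (row=0, col=7), (row=1, col=4), (row=1, col=6), (row=2, col=5)
  Distance 3: (row=0, col=2), (row=1, col=3), (row=1, col=7), (row=2, col=6), (row=3, col=5)
  Distance 4: (row=0, col=1), (row=1, col=2), (row=2, col=3), (row=2, col=7), (row=3, col=6), (row=4, col=5)
  Distance 5: (row=0, col=0), (row=2, col=2), (row=3, col=3), (row=3, col=7), (row=4, col=4), (row=4, col=6), (row=5, col=5)  <- goal reached here
One shortest path (5 moves): (row=0, col=5) -> (row=0, col=6) -> (row=1, col=6) -> (row=2, col=6) -> (row=3, col=6) -> (row=4, col=6)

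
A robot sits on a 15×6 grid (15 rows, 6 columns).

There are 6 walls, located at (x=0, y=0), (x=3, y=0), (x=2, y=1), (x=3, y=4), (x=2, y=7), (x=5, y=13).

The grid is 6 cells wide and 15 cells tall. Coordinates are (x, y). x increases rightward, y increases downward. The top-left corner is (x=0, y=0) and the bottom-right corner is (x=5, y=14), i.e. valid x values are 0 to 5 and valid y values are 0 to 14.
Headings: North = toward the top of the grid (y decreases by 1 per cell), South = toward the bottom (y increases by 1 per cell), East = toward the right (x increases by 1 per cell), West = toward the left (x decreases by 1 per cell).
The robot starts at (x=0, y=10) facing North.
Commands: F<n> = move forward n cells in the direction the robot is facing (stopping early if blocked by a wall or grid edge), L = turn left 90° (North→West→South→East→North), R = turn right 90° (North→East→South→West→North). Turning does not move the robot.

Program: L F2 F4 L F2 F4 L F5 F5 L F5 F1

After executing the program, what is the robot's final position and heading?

Answer: Final position: (x=5, y=14), facing North

Derivation:
Start: (x=0, y=10), facing North
  L: turn left, now facing West
  F2: move forward 0/2 (blocked), now at (x=0, y=10)
  F4: move forward 0/4 (blocked), now at (x=0, y=10)
  L: turn left, now facing South
  F2: move forward 2, now at (x=0, y=12)
  F4: move forward 2/4 (blocked), now at (x=0, y=14)
  L: turn left, now facing East
  F5: move forward 5, now at (x=5, y=14)
  F5: move forward 0/5 (blocked), now at (x=5, y=14)
  L: turn left, now facing North
  F5: move forward 0/5 (blocked), now at (x=5, y=14)
  F1: move forward 0/1 (blocked), now at (x=5, y=14)
Final: (x=5, y=14), facing North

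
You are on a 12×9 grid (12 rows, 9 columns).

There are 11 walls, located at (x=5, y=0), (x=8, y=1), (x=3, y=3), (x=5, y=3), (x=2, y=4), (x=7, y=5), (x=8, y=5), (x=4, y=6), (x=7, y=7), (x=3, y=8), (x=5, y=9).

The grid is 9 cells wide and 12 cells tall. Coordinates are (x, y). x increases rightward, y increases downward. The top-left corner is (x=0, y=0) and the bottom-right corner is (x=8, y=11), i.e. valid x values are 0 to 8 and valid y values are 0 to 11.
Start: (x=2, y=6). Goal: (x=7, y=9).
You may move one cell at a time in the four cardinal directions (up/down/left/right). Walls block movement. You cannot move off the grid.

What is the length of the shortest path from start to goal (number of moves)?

Answer: Shortest path length: 8

Derivation:
BFS from (x=2, y=6) until reaching (x=7, y=9):
  Distance 0: (x=2, y=6)
  Distance 1: (x=2, y=5), (x=1, y=6), (x=3, y=6), (x=2, y=7)
  Distance 2: (x=1, y=5), (x=3, y=5), (x=0, y=6), (x=1, y=7), (x=3, y=7), (x=2, y=8)
  Distance 3: (x=1, y=4), (x=3, y=4), (x=0, y=5), (x=4, y=5), (x=0, y=7), (x=4, y=7), (x=1, y=8), (x=2, y=9)
  Distance 4: (x=1, y=3), (x=0, y=4), (x=4, y=4), (x=5, y=5), (x=5, y=7), (x=0, y=8), (x=4, y=8), (x=1, y=9), (x=3, y=9), (x=2, y=10)
  Distance 5: (x=1, y=2), (x=0, y=3), (x=2, y=3), (x=4, y=3), (x=5, y=4), (x=6, y=5), (x=5, y=6), (x=6, y=7), (x=5, y=8), (x=0, y=9), (x=4, y=9), (x=1, y=10), (x=3, y=10), (x=2, y=11)
  Distance 6: (x=1, y=1), (x=0, y=2), (x=2, y=2), (x=4, y=2), (x=6, y=4), (x=6, y=6), (x=6, y=8), (x=0, y=10), (x=4, y=10), (x=1, y=11), (x=3, y=11)
  Distance 7: (x=1, y=0), (x=0, y=1), (x=2, y=1), (x=4, y=1), (x=3, y=2), (x=5, y=2), (x=6, y=3), (x=7, y=4), (x=7, y=6), (x=7, y=8), (x=6, y=9), (x=5, y=10), (x=0, y=11), (x=4, y=11)
  Distance 8: (x=0, y=0), (x=2, y=0), (x=4, y=0), (x=3, y=1), (x=5, y=1), (x=6, y=2), (x=7, y=3), (x=8, y=4), (x=8, y=6), (x=8, y=8), (x=7, y=9), (x=6, y=10), (x=5, y=11)  <- goal reached here
One shortest path (8 moves): (x=2, y=6) -> (x=3, y=6) -> (x=3, y=7) -> (x=4, y=7) -> (x=5, y=7) -> (x=6, y=7) -> (x=6, y=8) -> (x=7, y=8) -> (x=7, y=9)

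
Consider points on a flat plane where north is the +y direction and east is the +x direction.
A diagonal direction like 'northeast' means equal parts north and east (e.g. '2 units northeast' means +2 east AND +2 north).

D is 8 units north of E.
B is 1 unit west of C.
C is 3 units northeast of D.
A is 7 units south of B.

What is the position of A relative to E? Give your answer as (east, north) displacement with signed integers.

Place E at the origin (east=0, north=0).
  D is 8 units north of E: delta (east=+0, north=+8); D at (east=0, north=8).
  C is 3 units northeast of D: delta (east=+3, north=+3); C at (east=3, north=11).
  B is 1 unit west of C: delta (east=-1, north=+0); B at (east=2, north=11).
  A is 7 units south of B: delta (east=+0, north=-7); A at (east=2, north=4).
Therefore A relative to E: (east=2, north=4).

Answer: A is at (east=2, north=4) relative to E.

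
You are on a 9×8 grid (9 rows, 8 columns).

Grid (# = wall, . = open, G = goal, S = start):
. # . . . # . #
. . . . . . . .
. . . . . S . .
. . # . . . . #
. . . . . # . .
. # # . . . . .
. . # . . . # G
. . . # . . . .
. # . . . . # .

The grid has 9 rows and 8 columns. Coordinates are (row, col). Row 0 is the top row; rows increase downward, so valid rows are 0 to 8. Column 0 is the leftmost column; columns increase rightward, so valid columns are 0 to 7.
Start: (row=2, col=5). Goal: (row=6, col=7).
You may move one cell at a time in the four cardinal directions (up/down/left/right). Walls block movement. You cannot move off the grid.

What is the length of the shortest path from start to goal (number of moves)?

Answer: Shortest path length: 6

Derivation:
BFS from (row=2, col=5) until reaching (row=6, col=7):
  Distance 0: (row=2, col=5)
  Distance 1: (row=1, col=5), (row=2, col=4), (row=2, col=6), (row=3, col=5)
  Distance 2: (row=1, col=4), (row=1, col=6), (row=2, col=3), (row=2, col=7), (row=3, col=4), (row=3, col=6)
  Distance 3: (row=0, col=4), (row=0, col=6), (row=1, col=3), (row=1, col=7), (row=2, col=2), (row=3, col=3), (row=4, col=4), (row=4, col=6)
  Distance 4: (row=0, col=3), (row=1, col=2), (row=2, col=1), (row=4, col=3), (row=4, col=7), (row=5, col=4), (row=5, col=6)
  Distance 5: (row=0, col=2), (row=1, col=1), (row=2, col=0), (row=3, col=1), (row=4, col=2), (row=5, col=3), (row=5, col=5), (row=5, col=7), (row=6, col=4)
  Distance 6: (row=1, col=0), (row=3, col=0), (row=4, col=1), (row=6, col=3), (row=6, col=5), (row=6, col=7), (row=7, col=4)  <- goal reached here
One shortest path (6 moves): (row=2, col=5) -> (row=2, col=6) -> (row=3, col=6) -> (row=4, col=6) -> (row=4, col=7) -> (row=5, col=7) -> (row=6, col=7)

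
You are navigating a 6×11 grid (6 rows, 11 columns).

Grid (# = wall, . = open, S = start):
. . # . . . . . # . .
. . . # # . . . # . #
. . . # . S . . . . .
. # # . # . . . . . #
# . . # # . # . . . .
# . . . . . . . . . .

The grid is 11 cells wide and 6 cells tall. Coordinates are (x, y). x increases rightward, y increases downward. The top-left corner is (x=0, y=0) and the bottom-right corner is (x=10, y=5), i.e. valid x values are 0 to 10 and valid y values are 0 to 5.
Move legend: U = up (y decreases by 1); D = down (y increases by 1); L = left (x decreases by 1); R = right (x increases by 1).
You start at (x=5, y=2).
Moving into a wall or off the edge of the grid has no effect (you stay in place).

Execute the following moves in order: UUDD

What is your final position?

Answer: Final position: (x=5, y=2)

Derivation:
Start: (x=5, y=2)
  U (up): (x=5, y=2) -> (x=5, y=1)
  U (up): (x=5, y=1) -> (x=5, y=0)
  D (down): (x=5, y=0) -> (x=5, y=1)
  D (down): (x=5, y=1) -> (x=5, y=2)
Final: (x=5, y=2)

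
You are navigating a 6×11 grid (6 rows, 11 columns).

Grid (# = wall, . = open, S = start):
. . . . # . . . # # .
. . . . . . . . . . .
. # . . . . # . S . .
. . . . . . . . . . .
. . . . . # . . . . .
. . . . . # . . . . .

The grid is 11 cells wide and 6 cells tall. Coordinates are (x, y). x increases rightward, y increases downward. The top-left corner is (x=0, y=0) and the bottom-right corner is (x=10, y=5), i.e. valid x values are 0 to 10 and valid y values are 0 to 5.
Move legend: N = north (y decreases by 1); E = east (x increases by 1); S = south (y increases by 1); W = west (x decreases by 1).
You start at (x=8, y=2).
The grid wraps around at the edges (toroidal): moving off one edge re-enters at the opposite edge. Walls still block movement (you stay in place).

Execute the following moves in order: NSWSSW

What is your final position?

Start: (x=8, y=2)
  N (north): (x=8, y=2) -> (x=8, y=1)
  S (south): (x=8, y=1) -> (x=8, y=2)
  W (west): (x=8, y=2) -> (x=7, y=2)
  S (south): (x=7, y=2) -> (x=7, y=3)
  S (south): (x=7, y=3) -> (x=7, y=4)
  W (west): (x=7, y=4) -> (x=6, y=4)
Final: (x=6, y=4)

Answer: Final position: (x=6, y=4)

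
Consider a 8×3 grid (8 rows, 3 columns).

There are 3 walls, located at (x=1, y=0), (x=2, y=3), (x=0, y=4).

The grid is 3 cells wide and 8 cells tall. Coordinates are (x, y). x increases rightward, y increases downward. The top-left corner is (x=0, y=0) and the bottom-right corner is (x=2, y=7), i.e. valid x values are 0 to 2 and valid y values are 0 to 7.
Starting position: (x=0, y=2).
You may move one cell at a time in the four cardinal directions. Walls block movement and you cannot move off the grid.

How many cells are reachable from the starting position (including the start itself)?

BFS flood-fill from (x=0, y=2):
  Distance 0: (x=0, y=2)
  Distance 1: (x=0, y=1), (x=1, y=2), (x=0, y=3)
  Distance 2: (x=0, y=0), (x=1, y=1), (x=2, y=2), (x=1, y=3)
  Distance 3: (x=2, y=1), (x=1, y=4)
  Distance 4: (x=2, y=0), (x=2, y=4), (x=1, y=5)
  Distance 5: (x=0, y=5), (x=2, y=5), (x=1, y=6)
  Distance 6: (x=0, y=6), (x=2, y=6), (x=1, y=7)
  Distance 7: (x=0, y=7), (x=2, y=7)
Total reachable: 21 (grid has 21 open cells total)

Answer: Reachable cells: 21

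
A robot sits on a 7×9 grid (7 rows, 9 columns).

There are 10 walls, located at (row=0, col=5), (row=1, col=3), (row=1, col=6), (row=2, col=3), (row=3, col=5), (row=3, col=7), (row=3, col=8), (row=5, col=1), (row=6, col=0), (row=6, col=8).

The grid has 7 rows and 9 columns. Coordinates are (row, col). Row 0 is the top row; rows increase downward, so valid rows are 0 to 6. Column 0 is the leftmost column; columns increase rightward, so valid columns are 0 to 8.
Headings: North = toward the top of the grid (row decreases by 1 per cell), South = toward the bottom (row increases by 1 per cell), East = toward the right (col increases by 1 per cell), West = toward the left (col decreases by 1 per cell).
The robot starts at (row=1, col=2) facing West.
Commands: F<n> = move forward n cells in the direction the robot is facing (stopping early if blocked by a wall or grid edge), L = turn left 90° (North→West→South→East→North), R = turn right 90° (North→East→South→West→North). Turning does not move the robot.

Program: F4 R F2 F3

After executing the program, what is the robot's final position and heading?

Start: (row=1, col=2), facing West
  F4: move forward 2/4 (blocked), now at (row=1, col=0)
  R: turn right, now facing North
  F2: move forward 1/2 (blocked), now at (row=0, col=0)
  F3: move forward 0/3 (blocked), now at (row=0, col=0)
Final: (row=0, col=0), facing North

Answer: Final position: (row=0, col=0), facing North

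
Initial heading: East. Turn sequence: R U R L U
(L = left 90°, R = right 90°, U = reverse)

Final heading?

Start: East
  R (right (90° clockwise)) -> South
  U (U-turn (180°)) -> North
  R (right (90° clockwise)) -> East
  L (left (90° counter-clockwise)) -> North
  U (U-turn (180°)) -> South
Final: South

Answer: Final heading: South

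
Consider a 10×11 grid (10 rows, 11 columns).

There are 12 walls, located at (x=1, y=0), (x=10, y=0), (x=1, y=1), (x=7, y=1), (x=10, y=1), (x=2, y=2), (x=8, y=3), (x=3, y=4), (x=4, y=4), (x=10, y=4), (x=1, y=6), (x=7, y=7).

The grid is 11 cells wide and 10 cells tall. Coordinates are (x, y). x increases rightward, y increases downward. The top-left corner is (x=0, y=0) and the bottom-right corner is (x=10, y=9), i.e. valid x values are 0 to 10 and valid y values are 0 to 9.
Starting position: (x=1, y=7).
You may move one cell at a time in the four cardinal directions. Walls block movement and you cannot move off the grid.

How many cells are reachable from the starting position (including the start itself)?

BFS flood-fill from (x=1, y=7):
  Distance 0: (x=1, y=7)
  Distance 1: (x=0, y=7), (x=2, y=7), (x=1, y=8)
  Distance 2: (x=0, y=6), (x=2, y=6), (x=3, y=7), (x=0, y=8), (x=2, y=8), (x=1, y=9)
  Distance 3: (x=0, y=5), (x=2, y=5), (x=3, y=6), (x=4, y=7), (x=3, y=8), (x=0, y=9), (x=2, y=9)
  Distance 4: (x=0, y=4), (x=2, y=4), (x=1, y=5), (x=3, y=5), (x=4, y=6), (x=5, y=7), (x=4, y=8), (x=3, y=9)
  Distance 5: (x=0, y=3), (x=2, y=3), (x=1, y=4), (x=4, y=5), (x=5, y=6), (x=6, y=7), (x=5, y=8), (x=4, y=9)
  Distance 6: (x=0, y=2), (x=1, y=3), (x=3, y=3), (x=5, y=5), (x=6, y=6), (x=6, y=8), (x=5, y=9)
  Distance 7: (x=0, y=1), (x=1, y=2), (x=3, y=2), (x=4, y=3), (x=5, y=4), (x=6, y=5), (x=7, y=6), (x=7, y=8), (x=6, y=9)
  Distance 8: (x=0, y=0), (x=3, y=1), (x=4, y=2), (x=5, y=3), (x=6, y=4), (x=7, y=5), (x=8, y=6), (x=8, y=8), (x=7, y=9)
  Distance 9: (x=3, y=0), (x=2, y=1), (x=4, y=1), (x=5, y=2), (x=6, y=3), (x=7, y=4), (x=8, y=5), (x=9, y=6), (x=8, y=7), (x=9, y=8), (x=8, y=9)
  Distance 10: (x=2, y=0), (x=4, y=0), (x=5, y=1), (x=6, y=2), (x=7, y=3), (x=8, y=4), (x=9, y=5), (x=10, y=6), (x=9, y=7), (x=10, y=8), (x=9, y=9)
  Distance 11: (x=5, y=0), (x=6, y=1), (x=7, y=2), (x=9, y=4), (x=10, y=5), (x=10, y=7), (x=10, y=9)
  Distance 12: (x=6, y=0), (x=8, y=2), (x=9, y=3)
  Distance 13: (x=7, y=0), (x=8, y=1), (x=9, y=2), (x=10, y=3)
  Distance 14: (x=8, y=0), (x=9, y=1), (x=10, y=2)
  Distance 15: (x=9, y=0)
Total reachable: 98 (grid has 98 open cells total)

Answer: Reachable cells: 98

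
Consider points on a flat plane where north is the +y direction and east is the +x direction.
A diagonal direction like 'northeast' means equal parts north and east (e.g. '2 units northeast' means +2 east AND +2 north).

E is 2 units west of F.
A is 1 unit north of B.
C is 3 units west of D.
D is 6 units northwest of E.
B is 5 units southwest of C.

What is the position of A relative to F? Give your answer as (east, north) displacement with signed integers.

Answer: A is at (east=-16, north=2) relative to F.

Derivation:
Place F at the origin (east=0, north=0).
  E is 2 units west of F: delta (east=-2, north=+0); E at (east=-2, north=0).
  D is 6 units northwest of E: delta (east=-6, north=+6); D at (east=-8, north=6).
  C is 3 units west of D: delta (east=-3, north=+0); C at (east=-11, north=6).
  B is 5 units southwest of C: delta (east=-5, north=-5); B at (east=-16, north=1).
  A is 1 unit north of B: delta (east=+0, north=+1); A at (east=-16, north=2).
Therefore A relative to F: (east=-16, north=2).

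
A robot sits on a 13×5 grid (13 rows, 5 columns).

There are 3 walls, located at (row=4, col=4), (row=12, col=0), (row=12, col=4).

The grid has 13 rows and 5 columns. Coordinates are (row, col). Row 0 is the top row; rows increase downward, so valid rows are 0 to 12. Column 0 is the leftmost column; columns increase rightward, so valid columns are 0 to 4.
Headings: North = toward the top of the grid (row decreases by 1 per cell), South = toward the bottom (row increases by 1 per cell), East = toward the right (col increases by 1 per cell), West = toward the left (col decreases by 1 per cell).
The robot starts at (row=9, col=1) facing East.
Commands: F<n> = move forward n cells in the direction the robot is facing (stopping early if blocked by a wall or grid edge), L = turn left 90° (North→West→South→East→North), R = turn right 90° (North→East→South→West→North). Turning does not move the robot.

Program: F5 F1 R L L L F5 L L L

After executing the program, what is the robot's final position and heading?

Answer: Final position: (row=9, col=0), facing North

Derivation:
Start: (row=9, col=1), facing East
  F5: move forward 3/5 (blocked), now at (row=9, col=4)
  F1: move forward 0/1 (blocked), now at (row=9, col=4)
  R: turn right, now facing South
  L: turn left, now facing East
  L: turn left, now facing North
  L: turn left, now facing West
  F5: move forward 4/5 (blocked), now at (row=9, col=0)
  L: turn left, now facing South
  L: turn left, now facing East
  L: turn left, now facing North
Final: (row=9, col=0), facing North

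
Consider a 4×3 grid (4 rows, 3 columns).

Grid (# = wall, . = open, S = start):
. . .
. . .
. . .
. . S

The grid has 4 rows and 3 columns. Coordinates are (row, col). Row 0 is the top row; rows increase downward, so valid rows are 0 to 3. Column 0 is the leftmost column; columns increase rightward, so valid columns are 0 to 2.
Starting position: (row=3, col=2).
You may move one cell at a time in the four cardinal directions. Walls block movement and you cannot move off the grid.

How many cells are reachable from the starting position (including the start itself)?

BFS flood-fill from (row=3, col=2):
  Distance 0: (row=3, col=2)
  Distance 1: (row=2, col=2), (row=3, col=1)
  Distance 2: (row=1, col=2), (row=2, col=1), (row=3, col=0)
  Distance 3: (row=0, col=2), (row=1, col=1), (row=2, col=0)
  Distance 4: (row=0, col=1), (row=1, col=0)
  Distance 5: (row=0, col=0)
Total reachable: 12 (grid has 12 open cells total)

Answer: Reachable cells: 12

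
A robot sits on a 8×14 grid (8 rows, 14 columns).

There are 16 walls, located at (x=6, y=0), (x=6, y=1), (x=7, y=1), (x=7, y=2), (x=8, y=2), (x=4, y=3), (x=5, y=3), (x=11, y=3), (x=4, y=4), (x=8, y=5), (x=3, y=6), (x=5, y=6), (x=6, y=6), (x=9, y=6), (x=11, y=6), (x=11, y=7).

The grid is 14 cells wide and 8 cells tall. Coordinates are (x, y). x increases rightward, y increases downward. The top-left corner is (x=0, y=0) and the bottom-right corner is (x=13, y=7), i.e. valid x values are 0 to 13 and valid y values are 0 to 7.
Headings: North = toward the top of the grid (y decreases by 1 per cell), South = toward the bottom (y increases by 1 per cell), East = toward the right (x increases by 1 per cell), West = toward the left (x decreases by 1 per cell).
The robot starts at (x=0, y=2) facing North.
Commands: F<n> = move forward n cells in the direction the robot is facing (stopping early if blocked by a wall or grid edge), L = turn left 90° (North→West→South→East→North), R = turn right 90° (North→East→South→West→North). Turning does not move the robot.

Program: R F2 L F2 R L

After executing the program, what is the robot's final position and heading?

Start: (x=0, y=2), facing North
  R: turn right, now facing East
  F2: move forward 2, now at (x=2, y=2)
  L: turn left, now facing North
  F2: move forward 2, now at (x=2, y=0)
  R: turn right, now facing East
  L: turn left, now facing North
Final: (x=2, y=0), facing North

Answer: Final position: (x=2, y=0), facing North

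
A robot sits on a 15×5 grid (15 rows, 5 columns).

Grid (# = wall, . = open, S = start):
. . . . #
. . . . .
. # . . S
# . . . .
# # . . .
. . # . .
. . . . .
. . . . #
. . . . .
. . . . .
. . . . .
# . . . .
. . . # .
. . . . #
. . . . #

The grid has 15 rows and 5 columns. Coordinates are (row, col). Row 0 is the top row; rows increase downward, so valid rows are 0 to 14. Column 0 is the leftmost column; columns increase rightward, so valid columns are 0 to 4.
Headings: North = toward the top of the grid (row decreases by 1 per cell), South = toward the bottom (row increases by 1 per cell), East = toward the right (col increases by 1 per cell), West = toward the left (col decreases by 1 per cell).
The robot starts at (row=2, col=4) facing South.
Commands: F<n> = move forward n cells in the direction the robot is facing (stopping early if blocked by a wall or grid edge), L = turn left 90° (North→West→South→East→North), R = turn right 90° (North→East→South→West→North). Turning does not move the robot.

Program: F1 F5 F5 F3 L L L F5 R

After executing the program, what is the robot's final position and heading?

Start: (row=2, col=4), facing South
  F1: move forward 1, now at (row=3, col=4)
  F5: move forward 3/5 (blocked), now at (row=6, col=4)
  F5: move forward 0/5 (blocked), now at (row=6, col=4)
  F3: move forward 0/3 (blocked), now at (row=6, col=4)
  L: turn left, now facing East
  L: turn left, now facing North
  L: turn left, now facing West
  F5: move forward 4/5 (blocked), now at (row=6, col=0)
  R: turn right, now facing North
Final: (row=6, col=0), facing North

Answer: Final position: (row=6, col=0), facing North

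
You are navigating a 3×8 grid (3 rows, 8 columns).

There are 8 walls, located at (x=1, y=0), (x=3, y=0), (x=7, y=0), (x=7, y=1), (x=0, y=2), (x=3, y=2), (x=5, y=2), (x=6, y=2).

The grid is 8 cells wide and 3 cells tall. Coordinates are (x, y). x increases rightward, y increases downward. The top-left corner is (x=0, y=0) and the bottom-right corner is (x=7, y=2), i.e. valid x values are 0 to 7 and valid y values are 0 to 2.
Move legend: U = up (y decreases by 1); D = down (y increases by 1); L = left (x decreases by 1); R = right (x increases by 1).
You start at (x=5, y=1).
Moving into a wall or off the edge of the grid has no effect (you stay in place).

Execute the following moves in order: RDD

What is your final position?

Answer: Final position: (x=6, y=1)

Derivation:
Start: (x=5, y=1)
  R (right): (x=5, y=1) -> (x=6, y=1)
  D (down): blocked, stay at (x=6, y=1)
  D (down): blocked, stay at (x=6, y=1)
Final: (x=6, y=1)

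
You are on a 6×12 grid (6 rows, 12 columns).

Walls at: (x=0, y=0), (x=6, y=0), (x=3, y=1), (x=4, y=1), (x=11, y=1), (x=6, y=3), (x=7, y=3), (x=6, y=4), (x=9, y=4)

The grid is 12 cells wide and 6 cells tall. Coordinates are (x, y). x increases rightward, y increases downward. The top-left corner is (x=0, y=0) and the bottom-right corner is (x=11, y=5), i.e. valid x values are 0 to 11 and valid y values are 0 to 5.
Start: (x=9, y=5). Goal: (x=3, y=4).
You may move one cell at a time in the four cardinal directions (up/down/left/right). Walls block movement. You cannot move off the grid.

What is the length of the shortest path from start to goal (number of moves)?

Answer: Shortest path length: 7

Derivation:
BFS from (x=9, y=5) until reaching (x=3, y=4):
  Distance 0: (x=9, y=5)
  Distance 1: (x=8, y=5), (x=10, y=5)
  Distance 2: (x=8, y=4), (x=10, y=4), (x=7, y=5), (x=11, y=5)
  Distance 3: (x=8, y=3), (x=10, y=3), (x=7, y=4), (x=11, y=4), (x=6, y=5)
  Distance 4: (x=8, y=2), (x=10, y=2), (x=9, y=3), (x=11, y=3), (x=5, y=5)
  Distance 5: (x=8, y=1), (x=10, y=1), (x=7, y=2), (x=9, y=2), (x=11, y=2), (x=5, y=4), (x=4, y=5)
  Distance 6: (x=8, y=0), (x=10, y=0), (x=7, y=1), (x=9, y=1), (x=6, y=2), (x=5, y=3), (x=4, y=4), (x=3, y=5)
  Distance 7: (x=7, y=0), (x=9, y=0), (x=11, y=0), (x=6, y=1), (x=5, y=2), (x=4, y=3), (x=3, y=4), (x=2, y=5)  <- goal reached here
One shortest path (7 moves): (x=9, y=5) -> (x=8, y=5) -> (x=7, y=5) -> (x=6, y=5) -> (x=5, y=5) -> (x=4, y=5) -> (x=3, y=5) -> (x=3, y=4)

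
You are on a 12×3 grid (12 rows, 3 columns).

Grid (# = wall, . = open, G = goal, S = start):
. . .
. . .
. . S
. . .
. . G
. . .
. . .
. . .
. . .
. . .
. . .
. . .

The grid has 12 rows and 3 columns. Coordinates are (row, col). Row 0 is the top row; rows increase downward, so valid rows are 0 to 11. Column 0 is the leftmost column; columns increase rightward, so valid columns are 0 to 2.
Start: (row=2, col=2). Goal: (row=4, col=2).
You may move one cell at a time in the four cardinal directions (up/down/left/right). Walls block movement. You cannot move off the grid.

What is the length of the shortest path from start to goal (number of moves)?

BFS from (row=2, col=2) until reaching (row=4, col=2):
  Distance 0: (row=2, col=2)
  Distance 1: (row=1, col=2), (row=2, col=1), (row=3, col=2)
  Distance 2: (row=0, col=2), (row=1, col=1), (row=2, col=0), (row=3, col=1), (row=4, col=2)  <- goal reached here
One shortest path (2 moves): (row=2, col=2) -> (row=3, col=2) -> (row=4, col=2)

Answer: Shortest path length: 2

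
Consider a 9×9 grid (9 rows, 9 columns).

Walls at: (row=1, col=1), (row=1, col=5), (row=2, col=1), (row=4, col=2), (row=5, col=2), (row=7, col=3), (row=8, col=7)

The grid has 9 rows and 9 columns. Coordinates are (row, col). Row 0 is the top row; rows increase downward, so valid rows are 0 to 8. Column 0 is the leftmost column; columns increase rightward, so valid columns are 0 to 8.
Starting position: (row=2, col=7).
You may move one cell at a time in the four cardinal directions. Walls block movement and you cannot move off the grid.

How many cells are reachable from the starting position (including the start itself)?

BFS flood-fill from (row=2, col=7):
  Distance 0: (row=2, col=7)
  Distance 1: (row=1, col=7), (row=2, col=6), (row=2, col=8), (row=3, col=7)
  Distance 2: (row=0, col=7), (row=1, col=6), (row=1, col=8), (row=2, col=5), (row=3, col=6), (row=3, col=8), (row=4, col=7)
  Distance 3: (row=0, col=6), (row=0, col=8), (row=2, col=4), (row=3, col=5), (row=4, col=6), (row=4, col=8), (row=5, col=7)
  Distance 4: (row=0, col=5), (row=1, col=4), (row=2, col=3), (row=3, col=4), (row=4, col=5), (row=5, col=6), (row=5, col=8), (row=6, col=7)
  Distance 5: (row=0, col=4), (row=1, col=3), (row=2, col=2), (row=3, col=3), (row=4, col=4), (row=5, col=5), (row=6, col=6), (row=6, col=8), (row=7, col=7)
  Distance 6: (row=0, col=3), (row=1, col=2), (row=3, col=2), (row=4, col=3), (row=5, col=4), (row=6, col=5), (row=7, col=6), (row=7, col=8)
  Distance 7: (row=0, col=2), (row=3, col=1), (row=5, col=3), (row=6, col=4), (row=7, col=5), (row=8, col=6), (row=8, col=8)
  Distance 8: (row=0, col=1), (row=3, col=0), (row=4, col=1), (row=6, col=3), (row=7, col=4), (row=8, col=5)
  Distance 9: (row=0, col=0), (row=2, col=0), (row=4, col=0), (row=5, col=1), (row=6, col=2), (row=8, col=4)
  Distance 10: (row=1, col=0), (row=5, col=0), (row=6, col=1), (row=7, col=2), (row=8, col=3)
  Distance 11: (row=6, col=0), (row=7, col=1), (row=8, col=2)
  Distance 12: (row=7, col=0), (row=8, col=1)
  Distance 13: (row=8, col=0)
Total reachable: 74 (grid has 74 open cells total)

Answer: Reachable cells: 74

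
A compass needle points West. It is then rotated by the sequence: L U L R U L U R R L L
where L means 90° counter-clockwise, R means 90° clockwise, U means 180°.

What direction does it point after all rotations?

Answer: Final heading: West

Derivation:
Start: West
  L (left (90° counter-clockwise)) -> South
  U (U-turn (180°)) -> North
  L (left (90° counter-clockwise)) -> West
  R (right (90° clockwise)) -> North
  U (U-turn (180°)) -> South
  L (left (90° counter-clockwise)) -> East
  U (U-turn (180°)) -> West
  R (right (90° clockwise)) -> North
  R (right (90° clockwise)) -> East
  L (left (90° counter-clockwise)) -> North
  L (left (90° counter-clockwise)) -> West
Final: West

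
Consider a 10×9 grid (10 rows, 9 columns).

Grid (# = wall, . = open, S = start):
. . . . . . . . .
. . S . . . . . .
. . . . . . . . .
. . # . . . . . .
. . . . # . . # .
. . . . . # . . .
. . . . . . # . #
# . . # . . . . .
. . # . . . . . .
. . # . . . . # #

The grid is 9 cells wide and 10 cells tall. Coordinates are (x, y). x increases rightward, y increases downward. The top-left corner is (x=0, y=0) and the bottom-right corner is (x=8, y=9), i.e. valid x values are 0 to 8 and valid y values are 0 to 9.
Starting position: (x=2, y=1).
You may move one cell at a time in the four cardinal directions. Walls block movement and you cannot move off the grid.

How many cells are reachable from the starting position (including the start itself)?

BFS flood-fill from (x=2, y=1):
  Distance 0: (x=2, y=1)
  Distance 1: (x=2, y=0), (x=1, y=1), (x=3, y=1), (x=2, y=2)
  Distance 2: (x=1, y=0), (x=3, y=0), (x=0, y=1), (x=4, y=1), (x=1, y=2), (x=3, y=2)
  Distance 3: (x=0, y=0), (x=4, y=0), (x=5, y=1), (x=0, y=2), (x=4, y=2), (x=1, y=3), (x=3, y=3)
  Distance 4: (x=5, y=0), (x=6, y=1), (x=5, y=2), (x=0, y=3), (x=4, y=3), (x=1, y=4), (x=3, y=4)
  Distance 5: (x=6, y=0), (x=7, y=1), (x=6, y=2), (x=5, y=3), (x=0, y=4), (x=2, y=4), (x=1, y=5), (x=3, y=5)
  Distance 6: (x=7, y=0), (x=8, y=1), (x=7, y=2), (x=6, y=3), (x=5, y=4), (x=0, y=5), (x=2, y=5), (x=4, y=5), (x=1, y=6), (x=3, y=6)
  Distance 7: (x=8, y=0), (x=8, y=2), (x=7, y=3), (x=6, y=4), (x=0, y=6), (x=2, y=6), (x=4, y=6), (x=1, y=7)
  Distance 8: (x=8, y=3), (x=6, y=5), (x=5, y=6), (x=2, y=7), (x=4, y=7), (x=1, y=8)
  Distance 9: (x=8, y=4), (x=7, y=5), (x=5, y=7), (x=0, y=8), (x=4, y=8), (x=1, y=9)
  Distance 10: (x=8, y=5), (x=7, y=6), (x=6, y=7), (x=3, y=8), (x=5, y=8), (x=0, y=9), (x=4, y=9)
  Distance 11: (x=7, y=7), (x=6, y=8), (x=3, y=9), (x=5, y=9)
  Distance 12: (x=8, y=7), (x=7, y=8), (x=6, y=9)
  Distance 13: (x=8, y=8)
Total reachable: 78 (grid has 78 open cells total)

Answer: Reachable cells: 78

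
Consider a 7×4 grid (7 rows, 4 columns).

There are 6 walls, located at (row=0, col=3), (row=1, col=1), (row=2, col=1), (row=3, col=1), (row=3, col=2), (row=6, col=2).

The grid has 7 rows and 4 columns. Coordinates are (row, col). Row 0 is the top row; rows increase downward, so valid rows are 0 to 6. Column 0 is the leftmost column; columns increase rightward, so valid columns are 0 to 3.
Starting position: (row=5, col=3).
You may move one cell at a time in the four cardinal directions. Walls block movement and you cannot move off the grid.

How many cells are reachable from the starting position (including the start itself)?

Answer: Reachable cells: 22

Derivation:
BFS flood-fill from (row=5, col=3):
  Distance 0: (row=5, col=3)
  Distance 1: (row=4, col=3), (row=5, col=2), (row=6, col=3)
  Distance 2: (row=3, col=3), (row=4, col=2), (row=5, col=1)
  Distance 3: (row=2, col=3), (row=4, col=1), (row=5, col=0), (row=6, col=1)
  Distance 4: (row=1, col=3), (row=2, col=2), (row=4, col=0), (row=6, col=0)
  Distance 5: (row=1, col=2), (row=3, col=0)
  Distance 6: (row=0, col=2), (row=2, col=0)
  Distance 7: (row=0, col=1), (row=1, col=0)
  Distance 8: (row=0, col=0)
Total reachable: 22 (grid has 22 open cells total)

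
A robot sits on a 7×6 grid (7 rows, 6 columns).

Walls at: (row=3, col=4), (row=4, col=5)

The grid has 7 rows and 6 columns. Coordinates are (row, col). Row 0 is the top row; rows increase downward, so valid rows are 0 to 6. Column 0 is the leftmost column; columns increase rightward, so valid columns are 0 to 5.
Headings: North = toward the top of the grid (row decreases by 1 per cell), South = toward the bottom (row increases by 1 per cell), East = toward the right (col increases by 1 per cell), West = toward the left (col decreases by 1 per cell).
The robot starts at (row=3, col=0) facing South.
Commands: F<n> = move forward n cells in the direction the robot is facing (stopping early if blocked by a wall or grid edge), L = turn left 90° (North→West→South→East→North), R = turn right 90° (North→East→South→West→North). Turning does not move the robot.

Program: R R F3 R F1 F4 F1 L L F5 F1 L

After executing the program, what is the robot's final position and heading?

Start: (row=3, col=0), facing South
  R: turn right, now facing West
  R: turn right, now facing North
  F3: move forward 3, now at (row=0, col=0)
  R: turn right, now facing East
  F1: move forward 1, now at (row=0, col=1)
  F4: move forward 4, now at (row=0, col=5)
  F1: move forward 0/1 (blocked), now at (row=0, col=5)
  L: turn left, now facing North
  L: turn left, now facing West
  F5: move forward 5, now at (row=0, col=0)
  F1: move forward 0/1 (blocked), now at (row=0, col=0)
  L: turn left, now facing South
Final: (row=0, col=0), facing South

Answer: Final position: (row=0, col=0), facing South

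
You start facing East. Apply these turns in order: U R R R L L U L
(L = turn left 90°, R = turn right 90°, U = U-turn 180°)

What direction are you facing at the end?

Start: East
  U (U-turn (180°)) -> West
  R (right (90° clockwise)) -> North
  R (right (90° clockwise)) -> East
  R (right (90° clockwise)) -> South
  L (left (90° counter-clockwise)) -> East
  L (left (90° counter-clockwise)) -> North
  U (U-turn (180°)) -> South
  L (left (90° counter-clockwise)) -> East
Final: East

Answer: Final heading: East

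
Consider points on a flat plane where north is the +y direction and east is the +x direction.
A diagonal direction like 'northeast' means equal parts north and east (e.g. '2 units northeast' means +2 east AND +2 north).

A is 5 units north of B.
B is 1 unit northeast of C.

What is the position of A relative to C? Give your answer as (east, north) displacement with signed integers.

Place C at the origin (east=0, north=0).
  B is 1 unit northeast of C: delta (east=+1, north=+1); B at (east=1, north=1).
  A is 5 units north of B: delta (east=+0, north=+5); A at (east=1, north=6).
Therefore A relative to C: (east=1, north=6).

Answer: A is at (east=1, north=6) relative to C.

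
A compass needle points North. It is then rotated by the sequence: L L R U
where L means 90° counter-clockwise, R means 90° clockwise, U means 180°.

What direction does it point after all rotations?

Answer: Final heading: East

Derivation:
Start: North
  L (left (90° counter-clockwise)) -> West
  L (left (90° counter-clockwise)) -> South
  R (right (90° clockwise)) -> West
  U (U-turn (180°)) -> East
Final: East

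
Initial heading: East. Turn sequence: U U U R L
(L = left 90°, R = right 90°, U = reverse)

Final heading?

Start: East
  U (U-turn (180°)) -> West
  U (U-turn (180°)) -> East
  U (U-turn (180°)) -> West
  R (right (90° clockwise)) -> North
  L (left (90° counter-clockwise)) -> West
Final: West

Answer: Final heading: West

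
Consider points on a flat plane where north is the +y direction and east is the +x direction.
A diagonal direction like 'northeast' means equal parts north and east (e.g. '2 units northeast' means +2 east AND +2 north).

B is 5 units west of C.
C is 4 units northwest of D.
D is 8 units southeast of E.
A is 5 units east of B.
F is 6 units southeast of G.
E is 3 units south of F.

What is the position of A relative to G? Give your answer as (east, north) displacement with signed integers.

Answer: A is at (east=10, north=-13) relative to G.

Derivation:
Place G at the origin (east=0, north=0).
  F is 6 units southeast of G: delta (east=+6, north=-6); F at (east=6, north=-6).
  E is 3 units south of F: delta (east=+0, north=-3); E at (east=6, north=-9).
  D is 8 units southeast of E: delta (east=+8, north=-8); D at (east=14, north=-17).
  C is 4 units northwest of D: delta (east=-4, north=+4); C at (east=10, north=-13).
  B is 5 units west of C: delta (east=-5, north=+0); B at (east=5, north=-13).
  A is 5 units east of B: delta (east=+5, north=+0); A at (east=10, north=-13).
Therefore A relative to G: (east=10, north=-13).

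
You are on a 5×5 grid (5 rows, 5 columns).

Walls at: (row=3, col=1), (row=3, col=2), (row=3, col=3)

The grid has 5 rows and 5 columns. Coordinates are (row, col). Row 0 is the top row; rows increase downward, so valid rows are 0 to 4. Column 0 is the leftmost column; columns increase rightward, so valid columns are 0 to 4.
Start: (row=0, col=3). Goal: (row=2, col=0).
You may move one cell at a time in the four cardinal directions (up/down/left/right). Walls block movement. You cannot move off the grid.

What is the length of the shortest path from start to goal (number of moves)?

BFS from (row=0, col=3) until reaching (row=2, col=0):
  Distance 0: (row=0, col=3)
  Distance 1: (row=0, col=2), (row=0, col=4), (row=1, col=3)
  Distance 2: (row=0, col=1), (row=1, col=2), (row=1, col=4), (row=2, col=3)
  Distance 3: (row=0, col=0), (row=1, col=1), (row=2, col=2), (row=2, col=4)
  Distance 4: (row=1, col=0), (row=2, col=1), (row=3, col=4)
  Distance 5: (row=2, col=0), (row=4, col=4)  <- goal reached here
One shortest path (5 moves): (row=0, col=3) -> (row=0, col=2) -> (row=0, col=1) -> (row=0, col=0) -> (row=1, col=0) -> (row=2, col=0)

Answer: Shortest path length: 5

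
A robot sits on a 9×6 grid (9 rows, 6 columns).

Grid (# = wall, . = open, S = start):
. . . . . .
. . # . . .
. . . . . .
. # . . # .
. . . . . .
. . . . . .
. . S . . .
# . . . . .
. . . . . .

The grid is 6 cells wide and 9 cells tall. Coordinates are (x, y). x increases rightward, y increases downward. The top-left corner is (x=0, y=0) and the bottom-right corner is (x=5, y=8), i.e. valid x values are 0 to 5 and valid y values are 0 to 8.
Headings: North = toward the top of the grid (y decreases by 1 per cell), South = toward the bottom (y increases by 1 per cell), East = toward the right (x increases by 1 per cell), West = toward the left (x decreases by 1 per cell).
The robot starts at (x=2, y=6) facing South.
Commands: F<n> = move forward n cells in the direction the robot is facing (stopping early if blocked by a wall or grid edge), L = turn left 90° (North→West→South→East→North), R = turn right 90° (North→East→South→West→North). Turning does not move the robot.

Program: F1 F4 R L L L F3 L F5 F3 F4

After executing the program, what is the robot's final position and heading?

Answer: Final position: (x=0, y=5), facing West

Derivation:
Start: (x=2, y=6), facing South
  F1: move forward 1, now at (x=2, y=7)
  F4: move forward 1/4 (blocked), now at (x=2, y=8)
  R: turn right, now facing West
  L: turn left, now facing South
  L: turn left, now facing East
  L: turn left, now facing North
  F3: move forward 3, now at (x=2, y=5)
  L: turn left, now facing West
  F5: move forward 2/5 (blocked), now at (x=0, y=5)
  F3: move forward 0/3 (blocked), now at (x=0, y=5)
  F4: move forward 0/4 (blocked), now at (x=0, y=5)
Final: (x=0, y=5), facing West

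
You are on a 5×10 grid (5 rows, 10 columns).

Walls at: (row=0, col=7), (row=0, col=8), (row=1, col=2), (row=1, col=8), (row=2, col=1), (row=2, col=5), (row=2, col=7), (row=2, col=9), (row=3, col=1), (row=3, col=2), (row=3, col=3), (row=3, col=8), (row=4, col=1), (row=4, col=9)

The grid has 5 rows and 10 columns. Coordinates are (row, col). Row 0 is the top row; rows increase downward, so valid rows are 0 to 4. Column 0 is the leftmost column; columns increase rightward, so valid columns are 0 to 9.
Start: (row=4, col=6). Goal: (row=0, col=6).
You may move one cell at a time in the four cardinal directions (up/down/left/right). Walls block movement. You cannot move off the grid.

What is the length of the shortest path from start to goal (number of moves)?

BFS from (row=4, col=6) until reaching (row=0, col=6):
  Distance 0: (row=4, col=6)
  Distance 1: (row=3, col=6), (row=4, col=5), (row=4, col=7)
  Distance 2: (row=2, col=6), (row=3, col=5), (row=3, col=7), (row=4, col=4), (row=4, col=8)
  Distance 3: (row=1, col=6), (row=3, col=4), (row=4, col=3)
  Distance 4: (row=0, col=6), (row=1, col=5), (row=1, col=7), (row=2, col=4), (row=4, col=2)  <- goal reached here
One shortest path (4 moves): (row=4, col=6) -> (row=3, col=6) -> (row=2, col=6) -> (row=1, col=6) -> (row=0, col=6)

Answer: Shortest path length: 4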